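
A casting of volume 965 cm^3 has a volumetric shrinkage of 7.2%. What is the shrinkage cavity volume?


Formula: V_shrink = V_casting * shrinkage_pct / 100
V_shrink = 965 cm^3 * 7.2 / 100 = 69.4800 cm^3


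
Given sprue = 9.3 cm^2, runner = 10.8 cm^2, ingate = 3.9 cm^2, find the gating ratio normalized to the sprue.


Sprue:Runner:Ingate = 1 : 10.8/9.3 : 3.9/9.3 = 1:1.16:0.42

Final answer: 1:1.16:0.42


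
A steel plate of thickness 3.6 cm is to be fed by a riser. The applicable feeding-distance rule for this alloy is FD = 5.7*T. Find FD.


Formula: FD = 5.7 * T  (riser feeding-distance rule)
FD = 5.7 * 3.6 cm = 20.5200 cm

20.5200 cm


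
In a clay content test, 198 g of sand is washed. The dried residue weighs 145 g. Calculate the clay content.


Formula: Clay% = (W_total - W_washed) / W_total * 100
Clay mass = 198 - 145 = 53 g
Clay% = 53 / 198 * 100 = 26.7677%


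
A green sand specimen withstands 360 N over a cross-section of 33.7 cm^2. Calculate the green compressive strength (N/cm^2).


Formula: Compressive Strength = Force / Area
Strength = 360 N / 33.7 cm^2 = 10.6825 N/cm^2

Answer: 10.6825 N/cm^2


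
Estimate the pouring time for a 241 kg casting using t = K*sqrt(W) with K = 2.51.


Formula: t = K * sqrt(W)
sqrt(W) = sqrt(241) = 15.52417
t = 2.51 * 15.52417 = 38.9657 s


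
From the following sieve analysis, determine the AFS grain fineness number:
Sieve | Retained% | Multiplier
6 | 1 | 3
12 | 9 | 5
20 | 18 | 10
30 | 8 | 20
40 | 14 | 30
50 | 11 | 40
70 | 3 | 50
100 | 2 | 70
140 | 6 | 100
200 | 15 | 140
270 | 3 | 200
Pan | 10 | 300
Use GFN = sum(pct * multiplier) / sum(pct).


Formula: GFN = sum(pct * multiplier) / sum(pct)
sum(pct * multiplier) = 7838
sum(pct) = 100
GFN = 7838 / 100 = 78.38

Final answer: 78.38


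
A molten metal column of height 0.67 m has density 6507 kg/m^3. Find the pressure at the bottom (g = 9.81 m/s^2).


Formula: P = rho * g * h
rho * g = 6507 * 9.81 = 63833.67 N/m^3
P = 63833.67 * 0.67 = 42768.5589 Pa

42768.5589 Pa


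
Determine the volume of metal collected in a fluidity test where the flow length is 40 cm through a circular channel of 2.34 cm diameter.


Formula: V = pi * (d/2)^2 * L  (cylinder volume)
Radius = 2.34/2 = 1.17 cm
V = pi * 1.17^2 * 40 = 172.0210 cm^3


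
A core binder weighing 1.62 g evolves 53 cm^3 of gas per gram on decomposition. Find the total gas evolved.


Formula: V_gas = W_binder * gas_evolution_rate
V = 1.62 g * 53 cm^3/g = 85.8600 cm^3


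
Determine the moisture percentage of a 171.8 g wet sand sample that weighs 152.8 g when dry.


Formula: MC = (W_wet - W_dry) / W_wet * 100
Water mass = 171.8 - 152.8 = 19.0 g
MC = 19.0 / 171.8 * 100 = 11.0594%


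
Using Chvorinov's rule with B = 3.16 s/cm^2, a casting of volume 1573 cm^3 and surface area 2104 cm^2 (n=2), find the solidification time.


Formula: t_s = B * (V/A)^n  (Chvorinov's rule, n=2)
Modulus M = V/A = 1573/2104 = 0.747624 cm
M^2 = 0.747624^2 = 0.558942 cm^2
t_s = 3.16 * 0.558942 = 1.7663 s

Final answer: 1.7663 s


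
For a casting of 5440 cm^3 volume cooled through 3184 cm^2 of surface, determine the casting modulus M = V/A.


Formula: Casting Modulus M = V / A
M = 5440 cm^3 / 3184 cm^2 = 1.7085 cm

1.7085 cm


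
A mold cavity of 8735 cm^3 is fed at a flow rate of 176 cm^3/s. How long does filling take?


Formula: t_fill = V_mold / Q_flow
t = 8735 cm^3 / 176 cm^3/s = 49.6307 s

Final answer: 49.6307 s


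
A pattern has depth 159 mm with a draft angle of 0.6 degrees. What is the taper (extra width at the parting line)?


Formula: taper = depth * tan(draft_angle)
tan(0.6 deg) = 0.0104724
taper = 159 mm * 0.0104724 = 1.6651 mm


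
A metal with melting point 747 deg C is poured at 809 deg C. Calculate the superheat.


Formula: Superheat = T_pour - T_melt
Superheat = 809 - 747 = 62 deg C


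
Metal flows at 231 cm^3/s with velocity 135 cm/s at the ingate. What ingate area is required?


Formula: A_ingate = Q / v  (continuity equation)
A = 231 cm^3/s / 135 cm/s = 1.7111 cm^2

Answer: 1.7111 cm^2


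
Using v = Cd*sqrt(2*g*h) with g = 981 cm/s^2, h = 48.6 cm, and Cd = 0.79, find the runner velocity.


Formula: v = Cd * sqrt(2 * g * h)  (Torricelli with discharge coefficient)
2*g*h = 2 * 981 * 48.6 = 95353.2 cm^2/s^2
sqrt(95353.2) = 308.79313 cm/s
v = 0.79 * 308.79313 = 243.9466 cm/s

243.9466 cm/s


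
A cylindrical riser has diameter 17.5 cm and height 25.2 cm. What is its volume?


Formula: V = pi * (D/2)^2 * H  (cylinder volume)
Radius = D/2 = 17.5/2 = 8.75 cm
V = pi * 8.75^2 * 25.2 = 6061.3103 cm^3

Final answer: 6061.3103 cm^3


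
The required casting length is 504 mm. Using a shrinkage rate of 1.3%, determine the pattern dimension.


Formula: L_pattern = L_casting * (1 + shrinkage_rate/100)
Shrinkage factor = 1 + 1.3/100 = 1.013
L_pattern = 504 mm * 1.013 = 510.5520 mm

510.5520 mm


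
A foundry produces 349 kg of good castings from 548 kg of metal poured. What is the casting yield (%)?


Formula: Casting Yield = (W_good / W_total) * 100
Yield = (349 kg / 548 kg) * 100 = 63.6861%


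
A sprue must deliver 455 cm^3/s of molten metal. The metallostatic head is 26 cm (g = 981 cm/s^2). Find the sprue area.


Formula: v = sqrt(2*g*h), A = Q/v
Velocity: v = sqrt(2 * 981 * 26) = sqrt(51012) = 225.8584 cm/s
Sprue area: A = Q / v = 455 / 225.8584 = 2.0145 cm^2

2.0145 cm^2


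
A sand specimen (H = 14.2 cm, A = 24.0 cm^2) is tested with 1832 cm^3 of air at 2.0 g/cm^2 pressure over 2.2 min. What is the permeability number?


Formula: Permeability Number P = (V * H) / (p * A * t)
Numerator: V * H = 1832 * 14.2 = 26014.4
Denominator: p * A * t = 2.0 * 24.0 * 2.2 = 105.6
P = 26014.4 / 105.6 = 246.3485

Answer: 246.3485


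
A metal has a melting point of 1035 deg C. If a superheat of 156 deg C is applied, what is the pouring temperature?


Formula: T_pour = T_melt + Superheat
T_pour = 1035 + 156 = 1191 deg C

1191 deg C


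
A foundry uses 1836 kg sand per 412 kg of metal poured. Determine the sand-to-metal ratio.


Formula: Sand-to-Metal Ratio = W_sand / W_metal
Ratio = 1836 kg / 412 kg = 4.4563

4.4563


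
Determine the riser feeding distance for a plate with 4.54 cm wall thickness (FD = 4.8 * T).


Formula: FD = 4.8 * T  (riser feeding-distance rule)
FD = 4.8 * 4.54 cm = 21.7920 cm


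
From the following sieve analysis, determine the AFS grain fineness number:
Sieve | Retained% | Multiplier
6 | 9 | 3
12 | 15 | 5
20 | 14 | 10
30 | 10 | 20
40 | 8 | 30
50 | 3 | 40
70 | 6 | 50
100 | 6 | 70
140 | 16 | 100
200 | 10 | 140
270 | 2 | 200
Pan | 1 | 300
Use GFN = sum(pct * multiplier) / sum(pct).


Formula: GFN = sum(pct * multiplier) / sum(pct)
sum(pct * multiplier) = 5222
sum(pct) = 100
GFN = 5222 / 100 = 52.22

52.22


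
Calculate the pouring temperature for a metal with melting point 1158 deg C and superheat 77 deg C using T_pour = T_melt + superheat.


Formula: T_pour = T_melt + Superheat
T_pour = 1158 + 77 = 1235 deg C

Final answer: 1235 deg C


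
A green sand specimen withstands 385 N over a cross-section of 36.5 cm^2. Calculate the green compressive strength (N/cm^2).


Formula: Compressive Strength = Force / Area
Strength = 385 N / 36.5 cm^2 = 10.5479 N/cm^2

10.5479 N/cm^2


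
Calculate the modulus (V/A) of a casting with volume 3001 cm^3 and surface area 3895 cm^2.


Formula: Casting Modulus M = V / A
M = 3001 cm^3 / 3895 cm^2 = 0.7705 cm

Answer: 0.7705 cm


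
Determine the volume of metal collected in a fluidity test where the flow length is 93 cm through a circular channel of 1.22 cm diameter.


Formula: V = pi * (d/2)^2 * L  (cylinder volume)
Radius = 1.22/2 = 0.61 cm
V = pi * 0.61^2 * 93 = 108.7158 cm^3


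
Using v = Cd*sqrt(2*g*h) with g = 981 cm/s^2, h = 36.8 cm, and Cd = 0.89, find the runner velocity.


Formula: v = Cd * sqrt(2 * g * h)  (Torricelli with discharge coefficient)
2*g*h = 2 * 981 * 36.8 = 72201.6 cm^2/s^2
sqrt(72201.6) = 268.70355 cm/s
v = 0.89 * 268.70355 = 239.1462 cm/s

239.1462 cm/s


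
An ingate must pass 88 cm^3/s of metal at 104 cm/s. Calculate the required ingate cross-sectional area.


Formula: A_ingate = Q / v  (continuity equation)
A = 88 cm^3/s / 104 cm/s = 0.8462 cm^2

0.8462 cm^2


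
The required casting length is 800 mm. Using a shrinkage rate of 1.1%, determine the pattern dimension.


Formula: L_pattern = L_casting * (1 + shrinkage_rate/100)
Shrinkage factor = 1 + 1.1/100 = 1.011
L_pattern = 800 mm * 1.011 = 808.8000 mm

808.8000 mm


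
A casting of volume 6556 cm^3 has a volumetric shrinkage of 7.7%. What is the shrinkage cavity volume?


Formula: V_shrink = V_casting * shrinkage_pct / 100
V_shrink = 6556 cm^3 * 7.7 / 100 = 504.8120 cm^3

Final answer: 504.8120 cm^3


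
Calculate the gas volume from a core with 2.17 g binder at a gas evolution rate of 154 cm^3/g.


Formula: V_gas = W_binder * gas_evolution_rate
V = 2.17 g * 154 cm^3/g = 334.1800 cm^3

334.1800 cm^3


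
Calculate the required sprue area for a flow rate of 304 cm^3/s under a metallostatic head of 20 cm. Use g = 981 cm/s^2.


Formula: v = sqrt(2*g*h), A = Q/v
Velocity: v = sqrt(2 * 981 * 20) = sqrt(39240) = 198.0909 cm/s
Sprue area: A = Q / v = 304 / 198.0909 = 1.5346 cm^2

Answer: 1.5346 cm^2


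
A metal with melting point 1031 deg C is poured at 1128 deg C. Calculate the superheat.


Formula: Superheat = T_pour - T_melt
Superheat = 1128 - 1031 = 97 deg C

Final answer: 97 deg C


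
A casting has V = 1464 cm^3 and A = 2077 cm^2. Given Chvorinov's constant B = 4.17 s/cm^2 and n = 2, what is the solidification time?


Formula: t_s = B * (V/A)^n  (Chvorinov's rule, n=2)
Modulus M = V/A = 1464/2077 = 0.704863 cm
M^2 = 0.704863^2 = 0.496832 cm^2
t_s = 4.17 * 0.496832 = 2.0718 s

Answer: 2.0718 s


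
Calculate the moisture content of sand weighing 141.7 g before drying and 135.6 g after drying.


Formula: MC = (W_wet - W_dry) / W_wet * 100
Water mass = 141.7 - 135.6 = 6.1 g
MC = 6.1 / 141.7 * 100 = 4.3049%

4.3049%


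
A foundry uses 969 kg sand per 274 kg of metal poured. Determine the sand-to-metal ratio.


Formula: Sand-to-Metal Ratio = W_sand / W_metal
Ratio = 969 kg / 274 kg = 3.5365

Answer: 3.5365


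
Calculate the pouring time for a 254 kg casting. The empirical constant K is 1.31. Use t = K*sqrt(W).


Formula: t = K * sqrt(W)
sqrt(W) = sqrt(254) = 15.93738
t = 1.31 * 15.93738 = 20.8780 s

Final answer: 20.8780 s


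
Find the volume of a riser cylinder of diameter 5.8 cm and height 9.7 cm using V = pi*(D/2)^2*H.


Formula: V = pi * (D/2)^2 * H  (cylinder volume)
Radius = D/2 = 5.8/2 = 2.9 cm
V = pi * 2.9^2 * 9.7 = 256.2817 cm^3

Answer: 256.2817 cm^3


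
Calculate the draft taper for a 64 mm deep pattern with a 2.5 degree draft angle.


Formula: taper = depth * tan(draft_angle)
tan(2.5 deg) = 0.0436609
taper = 64 mm * 0.0436609 = 2.7943 mm

Final answer: 2.7943 mm


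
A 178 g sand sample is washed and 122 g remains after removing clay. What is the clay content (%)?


Formula: Clay% = (W_total - W_washed) / W_total * 100
Clay mass = 178 - 122 = 56 g
Clay% = 56 / 178 * 100 = 31.4607%


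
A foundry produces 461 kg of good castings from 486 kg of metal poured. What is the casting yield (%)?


Formula: Casting Yield = (W_good / W_total) * 100
Yield = (461 kg / 486 kg) * 100 = 94.8560%


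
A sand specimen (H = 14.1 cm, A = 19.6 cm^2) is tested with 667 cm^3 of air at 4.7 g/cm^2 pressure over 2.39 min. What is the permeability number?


Formula: Permeability Number P = (V * H) / (p * A * t)
Numerator: V * H = 667 * 14.1 = 9404.7
Denominator: p * A * t = 4.7 * 19.6 * 2.39 = 220.1668
P = 9404.7 / 220.1668 = 42.7162

Final answer: 42.7162


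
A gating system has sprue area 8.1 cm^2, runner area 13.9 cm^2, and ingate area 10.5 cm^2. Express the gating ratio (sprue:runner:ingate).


Sprue:Runner:Ingate = 1 : 13.9/8.1 : 10.5/8.1 = 1:1.72:1.30

1:1.72:1.30


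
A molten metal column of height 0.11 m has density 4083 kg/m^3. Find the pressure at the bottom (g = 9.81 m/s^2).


Formula: P = rho * g * h
rho * g = 4083 * 9.81 = 40054.23 N/m^3
P = 40054.23 * 0.11 = 4405.9653 Pa


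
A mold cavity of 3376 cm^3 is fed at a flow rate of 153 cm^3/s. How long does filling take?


Formula: t_fill = V_mold / Q_flow
t = 3376 cm^3 / 153 cm^3/s = 22.0654 s

Final answer: 22.0654 s


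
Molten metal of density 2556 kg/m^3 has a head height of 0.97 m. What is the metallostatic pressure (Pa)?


Formula: P = rho * g * h
rho * g = 2556 * 9.81 = 25074.36 N/m^3
P = 25074.36 * 0.97 = 24322.1292 Pa

24322.1292 Pa


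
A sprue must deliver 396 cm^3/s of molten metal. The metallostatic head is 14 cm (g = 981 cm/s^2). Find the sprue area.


Formula: v = sqrt(2*g*h), A = Q/v
Velocity: v = sqrt(2 * 981 * 14) = sqrt(27468) = 165.7347 cm/s
Sprue area: A = Q / v = 396 / 165.7347 = 2.3894 cm^2


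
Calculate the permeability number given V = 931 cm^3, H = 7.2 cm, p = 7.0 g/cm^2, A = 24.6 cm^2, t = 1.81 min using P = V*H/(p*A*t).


Formula: Permeability Number P = (V * H) / (p * A * t)
Numerator: V * H = 931 * 7.2 = 6703.2
Denominator: p * A * t = 7.0 * 24.6 * 1.81 = 311.682
P = 6703.2 / 311.682 = 21.5065

21.5065


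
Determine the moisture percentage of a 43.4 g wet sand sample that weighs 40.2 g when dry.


Formula: MC = (W_wet - W_dry) / W_wet * 100
Water mass = 43.4 - 40.2 = 3.2 g
MC = 3.2 / 43.4 * 100 = 7.3733%

Answer: 7.3733%


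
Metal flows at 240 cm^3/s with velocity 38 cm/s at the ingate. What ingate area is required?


Formula: A_ingate = Q / v  (continuity equation)
A = 240 cm^3/s / 38 cm/s = 6.3158 cm^2

Answer: 6.3158 cm^2


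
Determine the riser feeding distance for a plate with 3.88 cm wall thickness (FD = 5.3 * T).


Formula: FD = 5.3 * T  (riser feeding-distance rule)
FD = 5.3 * 3.88 cm = 20.5640 cm


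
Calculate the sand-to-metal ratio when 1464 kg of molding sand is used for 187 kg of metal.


Formula: Sand-to-Metal Ratio = W_sand / W_metal
Ratio = 1464 kg / 187 kg = 7.8289


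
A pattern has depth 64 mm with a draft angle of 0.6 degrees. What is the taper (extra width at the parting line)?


Formula: taper = depth * tan(draft_angle)
tan(0.6 deg) = 0.0104724
taper = 64 mm * 0.0104724 = 0.6702 mm

Final answer: 0.6702 mm


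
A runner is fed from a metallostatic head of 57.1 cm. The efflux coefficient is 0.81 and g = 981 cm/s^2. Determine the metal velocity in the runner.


Formula: v = Cd * sqrt(2 * g * h)  (Torricelli with discharge coefficient)
2*g*h = 2 * 981 * 57.1 = 112030.2 cm^2/s^2
sqrt(112030.2) = 334.70913 cm/s
v = 0.81 * 334.70913 = 271.1144 cm/s

Answer: 271.1144 cm/s


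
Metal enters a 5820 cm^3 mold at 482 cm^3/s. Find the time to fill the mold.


Formula: t_fill = V_mold / Q_flow
t = 5820 cm^3 / 482 cm^3/s = 12.0747 s

Final answer: 12.0747 s


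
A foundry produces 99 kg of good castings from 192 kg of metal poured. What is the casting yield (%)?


Formula: Casting Yield = (W_good / W_total) * 100
Yield = (99 kg / 192 kg) * 100 = 51.5625%

Answer: 51.5625%


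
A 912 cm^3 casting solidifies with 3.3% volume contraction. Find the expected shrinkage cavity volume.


Formula: V_shrink = V_casting * shrinkage_pct / 100
V_shrink = 912 cm^3 * 3.3 / 100 = 30.0960 cm^3


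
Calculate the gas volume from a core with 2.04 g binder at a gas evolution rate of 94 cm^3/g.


Formula: V_gas = W_binder * gas_evolution_rate
V = 2.04 g * 94 cm^3/g = 191.7600 cm^3

Answer: 191.7600 cm^3


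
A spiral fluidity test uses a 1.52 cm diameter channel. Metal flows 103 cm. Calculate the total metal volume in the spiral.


Formula: V = pi * (d/2)^2 * L  (cylinder volume)
Radius = 1.52/2 = 0.76 cm
V = pi * 0.76^2 * 103 = 186.9021 cm^3


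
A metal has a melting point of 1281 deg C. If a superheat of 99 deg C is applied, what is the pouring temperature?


Formula: T_pour = T_melt + Superheat
T_pour = 1281 + 99 = 1380 deg C

Final answer: 1380 deg C


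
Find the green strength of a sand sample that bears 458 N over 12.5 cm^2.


Formula: Compressive Strength = Force / Area
Strength = 458 N / 12.5 cm^2 = 36.6400 N/cm^2

Answer: 36.6400 N/cm^2


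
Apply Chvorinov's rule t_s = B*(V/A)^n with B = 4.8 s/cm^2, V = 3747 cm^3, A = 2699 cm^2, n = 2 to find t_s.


Formula: t_s = B * (V/A)^n  (Chvorinov's rule, n=2)
Modulus M = V/A = 3747/2699 = 1.388292 cm
M^2 = 1.388292^2 = 1.927355 cm^2
t_s = 4.8 * 1.927355 = 9.2513 s

Answer: 9.2513 s


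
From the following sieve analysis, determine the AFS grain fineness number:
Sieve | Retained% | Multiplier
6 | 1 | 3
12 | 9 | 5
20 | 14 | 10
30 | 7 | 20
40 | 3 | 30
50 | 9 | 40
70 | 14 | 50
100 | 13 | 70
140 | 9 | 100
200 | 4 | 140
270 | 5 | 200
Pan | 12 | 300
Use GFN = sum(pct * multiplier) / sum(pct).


Formula: GFN = sum(pct * multiplier) / sum(pct)
sum(pct * multiplier) = 8448
sum(pct) = 100
GFN = 8448 / 100 = 84.48

Final answer: 84.48


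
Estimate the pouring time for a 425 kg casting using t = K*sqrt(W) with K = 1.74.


Formula: t = K * sqrt(W)
sqrt(W) = sqrt(425) = 20.61553
t = 1.74 * 20.61553 = 35.8710 s

Answer: 35.8710 s


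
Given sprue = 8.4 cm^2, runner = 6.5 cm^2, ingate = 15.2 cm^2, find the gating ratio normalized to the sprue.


Sprue:Runner:Ingate = 1 : 6.5/8.4 : 15.2/8.4 = 1:0.77:1.81

1:0.77:1.81


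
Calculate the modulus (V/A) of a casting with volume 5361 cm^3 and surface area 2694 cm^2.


Formula: Casting Modulus M = V / A
M = 5361 cm^3 / 2694 cm^2 = 1.9900 cm

Answer: 1.9900 cm


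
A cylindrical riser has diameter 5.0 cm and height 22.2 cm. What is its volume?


Formula: V = pi * (D/2)^2 * H  (cylinder volume)
Radius = D/2 = 5.0/2 = 2.5 cm
V = pi * 2.5^2 * 22.2 = 435.8960 cm^3

Final answer: 435.8960 cm^3


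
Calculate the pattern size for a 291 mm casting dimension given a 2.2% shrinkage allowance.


Formula: L_pattern = L_casting * (1 + shrinkage_rate/100)
Shrinkage factor = 1 + 2.2/100 = 1.022
L_pattern = 291 mm * 1.022 = 297.4020 mm

Answer: 297.4020 mm


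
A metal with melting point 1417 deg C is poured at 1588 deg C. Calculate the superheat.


Formula: Superheat = T_pour - T_melt
Superheat = 1588 - 1417 = 171 deg C

Final answer: 171 deg C


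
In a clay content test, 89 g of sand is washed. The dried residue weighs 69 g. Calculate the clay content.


Formula: Clay% = (W_total - W_washed) / W_total * 100
Clay mass = 89 - 69 = 20 g
Clay% = 20 / 89 * 100 = 22.4719%

Answer: 22.4719%


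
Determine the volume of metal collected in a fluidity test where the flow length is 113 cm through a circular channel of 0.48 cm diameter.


Formula: V = pi * (d/2)^2 * L  (cylinder volume)
Radius = 0.48/2 = 0.24 cm
V = pi * 0.24^2 * 113 = 20.4480 cm^3

Final answer: 20.4480 cm^3


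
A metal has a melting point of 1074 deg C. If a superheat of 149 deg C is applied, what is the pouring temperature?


Formula: T_pour = T_melt + Superheat
T_pour = 1074 + 149 = 1223 deg C


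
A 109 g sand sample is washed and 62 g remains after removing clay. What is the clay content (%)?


Formula: Clay% = (W_total - W_washed) / W_total * 100
Clay mass = 109 - 62 = 47 g
Clay% = 47 / 109 * 100 = 43.1193%

Answer: 43.1193%


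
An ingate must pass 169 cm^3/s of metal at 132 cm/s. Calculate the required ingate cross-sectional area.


Formula: A_ingate = Q / v  (continuity equation)
A = 169 cm^3/s / 132 cm/s = 1.2803 cm^2

Final answer: 1.2803 cm^2


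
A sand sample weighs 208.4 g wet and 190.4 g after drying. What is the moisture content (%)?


Formula: MC = (W_wet - W_dry) / W_wet * 100
Water mass = 208.4 - 190.4 = 18.0 g
MC = 18.0 / 208.4 * 100 = 8.6372%

Answer: 8.6372%


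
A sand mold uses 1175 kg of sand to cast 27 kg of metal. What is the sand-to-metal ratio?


Formula: Sand-to-Metal Ratio = W_sand / W_metal
Ratio = 1175 kg / 27 kg = 43.5185

43.5185


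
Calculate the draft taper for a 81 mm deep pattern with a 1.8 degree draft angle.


Formula: taper = depth * tan(draft_angle)
tan(1.8 deg) = 0.0314263
taper = 81 mm * 0.0314263 = 2.5455 mm


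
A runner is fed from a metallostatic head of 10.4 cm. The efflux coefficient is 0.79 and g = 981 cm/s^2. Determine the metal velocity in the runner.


Formula: v = Cd * sqrt(2 * g * h)  (Torricelli with discharge coefficient)
2*g*h = 2 * 981 * 10.4 = 20404.8 cm^2/s^2
sqrt(20404.8) = 142.84537 cm/s
v = 0.79 * 142.84537 = 112.8478 cm/s


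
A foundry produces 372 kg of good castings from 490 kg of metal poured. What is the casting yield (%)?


Formula: Casting Yield = (W_good / W_total) * 100
Yield = (372 kg / 490 kg) * 100 = 75.9184%


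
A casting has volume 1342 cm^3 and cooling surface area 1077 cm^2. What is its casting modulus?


Formula: Casting Modulus M = V / A
M = 1342 cm^3 / 1077 cm^2 = 1.2461 cm


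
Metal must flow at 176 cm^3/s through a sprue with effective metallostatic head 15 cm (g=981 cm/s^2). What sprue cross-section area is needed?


Formula: v = sqrt(2*g*h), A = Q/v
Velocity: v = sqrt(2 * 981 * 15) = sqrt(29430) = 171.5517 cm/s
Sprue area: A = Q / v = 176 / 171.5517 = 1.0259 cm^2

Answer: 1.0259 cm^2


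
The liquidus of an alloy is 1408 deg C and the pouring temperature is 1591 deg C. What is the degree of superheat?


Formula: Superheat = T_pour - T_melt
Superheat = 1591 - 1408 = 183 deg C

183 deg C


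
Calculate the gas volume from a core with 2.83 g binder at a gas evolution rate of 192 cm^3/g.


Formula: V_gas = W_binder * gas_evolution_rate
V = 2.83 g * 192 cm^3/g = 543.3600 cm^3

Final answer: 543.3600 cm^3


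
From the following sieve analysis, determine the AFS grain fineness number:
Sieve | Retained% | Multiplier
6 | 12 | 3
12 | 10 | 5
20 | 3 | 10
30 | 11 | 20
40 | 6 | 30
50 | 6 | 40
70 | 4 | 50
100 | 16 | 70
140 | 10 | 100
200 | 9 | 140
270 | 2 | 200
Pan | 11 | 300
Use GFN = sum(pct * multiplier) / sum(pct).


Formula: GFN = sum(pct * multiplier) / sum(pct)
sum(pct * multiplier) = 8036
sum(pct) = 100
GFN = 8036 / 100 = 80.36


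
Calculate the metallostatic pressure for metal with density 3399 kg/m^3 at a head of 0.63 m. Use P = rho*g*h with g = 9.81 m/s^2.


Formula: P = rho * g * h
rho * g = 3399 * 9.81 = 33344.19 N/m^3
P = 33344.19 * 0.63 = 21006.8397 Pa

21006.8397 Pa


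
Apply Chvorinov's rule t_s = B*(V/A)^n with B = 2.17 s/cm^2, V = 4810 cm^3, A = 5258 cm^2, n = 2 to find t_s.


Formula: t_s = B * (V/A)^n  (Chvorinov's rule, n=2)
Modulus M = V/A = 4810/5258 = 0.914797 cm
M^2 = 0.914797^2 = 0.836854 cm^2
t_s = 2.17 * 0.836854 = 1.8160 s

Answer: 1.8160 s


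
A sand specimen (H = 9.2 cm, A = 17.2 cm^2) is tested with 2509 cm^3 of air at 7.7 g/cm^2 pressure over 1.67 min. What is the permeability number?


Formula: Permeability Number P = (V * H) / (p * A * t)
Numerator: V * H = 2509 * 9.2 = 23082.8
Denominator: p * A * t = 7.7 * 17.2 * 1.67 = 221.1748
P = 23082.8 / 221.1748 = 104.3645

Final answer: 104.3645


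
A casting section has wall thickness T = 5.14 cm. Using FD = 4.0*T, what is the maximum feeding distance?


Formula: FD = 4.0 * T  (riser feeding-distance rule)
FD = 4.0 * 5.14 cm = 20.5600 cm

Answer: 20.5600 cm


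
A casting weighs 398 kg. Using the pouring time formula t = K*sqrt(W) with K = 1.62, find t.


Formula: t = K * sqrt(W)
sqrt(W) = sqrt(398) = 19.94994
t = 1.62 * 19.94994 = 32.3189 s

32.3189 s


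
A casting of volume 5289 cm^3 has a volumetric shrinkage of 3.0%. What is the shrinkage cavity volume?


Formula: V_shrink = V_casting * shrinkage_pct / 100
V_shrink = 5289 cm^3 * 3.0 / 100 = 158.6700 cm^3

Final answer: 158.6700 cm^3


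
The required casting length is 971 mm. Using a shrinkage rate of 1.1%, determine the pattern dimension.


Formula: L_pattern = L_casting * (1 + shrinkage_rate/100)
Shrinkage factor = 1 + 1.1/100 = 1.011
L_pattern = 971 mm * 1.011 = 981.6810 mm

Answer: 981.6810 mm


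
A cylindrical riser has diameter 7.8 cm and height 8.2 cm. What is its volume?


Formula: V = pi * (D/2)^2 * H  (cylinder volume)
Radius = D/2 = 7.8/2 = 3.9 cm
V = pi * 3.9^2 * 8.2 = 391.8257 cm^3

Answer: 391.8257 cm^3


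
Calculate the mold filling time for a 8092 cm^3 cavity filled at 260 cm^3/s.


Formula: t_fill = V_mold / Q_flow
t = 8092 cm^3 / 260 cm^3/s = 31.1231 s

Answer: 31.1231 s


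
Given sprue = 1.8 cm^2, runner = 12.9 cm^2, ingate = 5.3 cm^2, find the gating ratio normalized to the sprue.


Sprue:Runner:Ingate = 1 : 12.9/1.8 : 5.3/1.8 = 1:7.17:2.94


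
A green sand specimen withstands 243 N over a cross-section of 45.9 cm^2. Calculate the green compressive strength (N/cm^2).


Formula: Compressive Strength = Force / Area
Strength = 243 N / 45.9 cm^2 = 5.2941 N/cm^2


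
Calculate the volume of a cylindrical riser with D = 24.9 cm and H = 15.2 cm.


Formula: V = pi * (D/2)^2 * H  (cylinder volume)
Radius = D/2 = 24.9/2 = 12.45 cm
V = pi * 12.45^2 * 15.2 = 7401.7117 cm^3

7401.7117 cm^3


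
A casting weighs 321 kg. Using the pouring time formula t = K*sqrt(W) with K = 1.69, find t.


Formula: t = K * sqrt(W)
sqrt(W) = sqrt(321) = 17.91647
t = 1.69 * 17.91647 = 30.2788 s

30.2788 s


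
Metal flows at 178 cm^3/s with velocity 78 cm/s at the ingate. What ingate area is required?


Formula: A_ingate = Q / v  (continuity equation)
A = 178 cm^3/s / 78 cm/s = 2.2821 cm^2

2.2821 cm^2


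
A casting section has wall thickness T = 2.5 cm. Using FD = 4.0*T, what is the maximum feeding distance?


Formula: FD = 4.0 * T  (riser feeding-distance rule)
FD = 4.0 * 2.5 cm = 10.0000 cm

10.0000 cm


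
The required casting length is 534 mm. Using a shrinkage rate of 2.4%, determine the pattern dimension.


Formula: L_pattern = L_casting * (1 + shrinkage_rate/100)
Shrinkage factor = 1 + 2.4/100 = 1.024
L_pattern = 534 mm * 1.024 = 546.8160 mm

546.8160 mm


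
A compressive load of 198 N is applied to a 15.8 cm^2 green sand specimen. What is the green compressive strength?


Formula: Compressive Strength = Force / Area
Strength = 198 N / 15.8 cm^2 = 12.5316 N/cm^2

12.5316 N/cm^2


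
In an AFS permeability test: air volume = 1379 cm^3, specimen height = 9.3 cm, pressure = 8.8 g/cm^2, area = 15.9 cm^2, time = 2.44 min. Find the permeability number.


Formula: Permeability Number P = (V * H) / (p * A * t)
Numerator: V * H = 1379 * 9.3 = 12824.7
Denominator: p * A * t = 8.8 * 15.9 * 2.44 = 341.4048
P = 12824.7 / 341.4048 = 37.5645

37.5645


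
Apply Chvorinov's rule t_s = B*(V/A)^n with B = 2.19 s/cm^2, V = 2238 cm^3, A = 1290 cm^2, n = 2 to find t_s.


Formula: t_s = B * (V/A)^n  (Chvorinov's rule, n=2)
Modulus M = V/A = 2238/1290 = 1.734884 cm
M^2 = 1.734884^2 = 3.009822 cm^2
t_s = 2.19 * 3.009822 = 6.5915 s

Final answer: 6.5915 s


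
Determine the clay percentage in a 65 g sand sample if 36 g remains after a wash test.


Formula: Clay% = (W_total - W_washed) / W_total * 100
Clay mass = 65 - 36 = 29 g
Clay% = 29 / 65 * 100 = 44.6154%

Final answer: 44.6154%


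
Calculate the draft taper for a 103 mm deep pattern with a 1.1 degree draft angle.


Formula: taper = depth * tan(draft_angle)
tan(1.1 deg) = 0.0192010
taper = 103 mm * 0.0192010 = 1.9777 mm

Final answer: 1.9777 mm


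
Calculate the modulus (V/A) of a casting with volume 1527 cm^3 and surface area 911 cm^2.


Formula: Casting Modulus M = V / A
M = 1527 cm^3 / 911 cm^2 = 1.6762 cm

Answer: 1.6762 cm


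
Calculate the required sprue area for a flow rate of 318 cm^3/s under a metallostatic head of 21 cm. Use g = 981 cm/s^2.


Formula: v = sqrt(2*g*h), A = Q/v
Velocity: v = sqrt(2 * 981 * 21) = sqrt(41202) = 202.9828 cm/s
Sprue area: A = Q / v = 318 / 202.9828 = 1.5666 cm^2

1.5666 cm^2


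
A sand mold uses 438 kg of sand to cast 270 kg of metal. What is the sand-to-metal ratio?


Formula: Sand-to-Metal Ratio = W_sand / W_metal
Ratio = 438 kg / 270 kg = 1.6222


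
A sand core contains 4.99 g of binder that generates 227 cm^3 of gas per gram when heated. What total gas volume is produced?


Formula: V_gas = W_binder * gas_evolution_rate
V = 4.99 g * 227 cm^3/g = 1132.7300 cm^3

1132.7300 cm^3


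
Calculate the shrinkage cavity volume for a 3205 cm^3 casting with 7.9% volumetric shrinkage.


Formula: V_shrink = V_casting * shrinkage_pct / 100
V_shrink = 3205 cm^3 * 7.9 / 100 = 253.1950 cm^3


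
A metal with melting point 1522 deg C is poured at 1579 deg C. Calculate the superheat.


Formula: Superheat = T_pour - T_melt
Superheat = 1579 - 1522 = 57 deg C

Final answer: 57 deg C


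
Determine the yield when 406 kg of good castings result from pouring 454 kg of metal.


Formula: Casting Yield = (W_good / W_total) * 100
Yield = (406 kg / 454 kg) * 100 = 89.4273%

Answer: 89.4273%


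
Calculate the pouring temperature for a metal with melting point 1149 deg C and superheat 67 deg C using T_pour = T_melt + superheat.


Formula: T_pour = T_melt + Superheat
T_pour = 1149 + 67 = 1216 deg C

1216 deg C


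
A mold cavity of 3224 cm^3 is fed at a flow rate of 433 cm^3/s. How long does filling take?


Formula: t_fill = V_mold / Q_flow
t = 3224 cm^3 / 433 cm^3/s = 7.4457 s

7.4457 s


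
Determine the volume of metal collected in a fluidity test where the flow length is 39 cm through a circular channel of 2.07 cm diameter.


Formula: V = pi * (d/2)^2 * L  (cylinder volume)
Radius = 2.07/2 = 1.035 cm
V = pi * 1.035^2 * 39 = 131.2488 cm^3

Final answer: 131.2488 cm^3


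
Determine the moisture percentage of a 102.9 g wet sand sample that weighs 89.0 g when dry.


Formula: MC = (W_wet - W_dry) / W_wet * 100
Water mass = 102.9 - 89.0 = 13.9 g
MC = 13.9 / 102.9 * 100 = 13.5083%

Final answer: 13.5083%


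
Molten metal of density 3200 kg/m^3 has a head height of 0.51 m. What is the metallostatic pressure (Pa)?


Formula: P = rho * g * h
rho * g = 3200 * 9.81 = 31392.0 N/m^3
P = 31392.0 * 0.51 = 16009.9200 Pa

16009.9200 Pa


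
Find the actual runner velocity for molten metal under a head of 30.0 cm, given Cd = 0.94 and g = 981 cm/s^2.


Formula: v = Cd * sqrt(2 * g * h)  (Torricelli with discharge coefficient)
2*g*h = 2 * 981 * 30.0 = 58860.0 cm^2/s^2
sqrt(58860.0) = 242.61080 cm/s
v = 0.94 * 242.61080 = 228.0542 cm/s

Final answer: 228.0542 cm/s


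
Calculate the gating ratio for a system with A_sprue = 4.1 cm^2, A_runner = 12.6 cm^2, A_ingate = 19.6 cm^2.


Sprue:Runner:Ingate = 1 : 12.6/4.1 : 19.6/4.1 = 1:3.07:4.78

Final answer: 1:3.07:4.78


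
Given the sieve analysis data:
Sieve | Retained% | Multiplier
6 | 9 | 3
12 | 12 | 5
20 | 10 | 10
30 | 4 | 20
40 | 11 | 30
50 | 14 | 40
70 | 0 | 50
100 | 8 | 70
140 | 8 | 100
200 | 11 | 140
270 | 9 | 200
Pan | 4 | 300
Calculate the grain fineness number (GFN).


Formula: GFN = sum(pct * multiplier) / sum(pct)
sum(pct * multiplier) = 7057
sum(pct) = 100
GFN = 7057 / 100 = 70.57

Final answer: 70.57


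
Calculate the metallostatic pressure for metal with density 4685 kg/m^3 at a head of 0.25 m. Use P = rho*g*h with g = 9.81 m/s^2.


Formula: P = rho * g * h
rho * g = 4685 * 9.81 = 45959.85 N/m^3
P = 45959.85 * 0.25 = 11489.9625 Pa

11489.9625 Pa


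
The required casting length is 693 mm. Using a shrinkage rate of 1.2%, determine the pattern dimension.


Formula: L_pattern = L_casting * (1 + shrinkage_rate/100)
Shrinkage factor = 1 + 1.2/100 = 1.012
L_pattern = 693 mm * 1.012 = 701.3160 mm

701.3160 mm


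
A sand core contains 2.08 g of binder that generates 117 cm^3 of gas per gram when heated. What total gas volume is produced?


Formula: V_gas = W_binder * gas_evolution_rate
V = 2.08 g * 117 cm^3/g = 243.3600 cm^3


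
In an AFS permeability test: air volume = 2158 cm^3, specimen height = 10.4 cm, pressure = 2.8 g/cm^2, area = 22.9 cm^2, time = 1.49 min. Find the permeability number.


Formula: Permeability Number P = (V * H) / (p * A * t)
Numerator: V * H = 2158 * 10.4 = 22443.2
Denominator: p * A * t = 2.8 * 22.9 * 1.49 = 95.5388
P = 22443.2 / 95.5388 = 234.9119

Final answer: 234.9119


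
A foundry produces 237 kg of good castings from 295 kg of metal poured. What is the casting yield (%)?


Formula: Casting Yield = (W_good / W_total) * 100
Yield = (237 kg / 295 kg) * 100 = 80.3390%

Answer: 80.3390%


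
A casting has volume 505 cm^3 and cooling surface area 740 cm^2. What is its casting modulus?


Formula: Casting Modulus M = V / A
M = 505 cm^3 / 740 cm^2 = 0.6824 cm


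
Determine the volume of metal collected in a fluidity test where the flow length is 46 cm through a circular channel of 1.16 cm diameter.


Formula: V = pi * (d/2)^2 * L  (cylinder volume)
Radius = 1.16/2 = 0.58 cm
V = pi * 0.58^2 * 46 = 48.6143 cm^3


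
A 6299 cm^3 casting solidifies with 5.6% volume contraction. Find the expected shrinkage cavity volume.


Formula: V_shrink = V_casting * shrinkage_pct / 100
V_shrink = 6299 cm^3 * 5.6 / 100 = 352.7440 cm^3

Answer: 352.7440 cm^3


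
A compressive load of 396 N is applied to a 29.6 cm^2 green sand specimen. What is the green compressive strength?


Formula: Compressive Strength = Force / Area
Strength = 396 N / 29.6 cm^2 = 13.3784 N/cm^2

Final answer: 13.3784 N/cm^2


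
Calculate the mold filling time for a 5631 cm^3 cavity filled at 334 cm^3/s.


Formula: t_fill = V_mold / Q_flow
t = 5631 cm^3 / 334 cm^3/s = 16.8593 s


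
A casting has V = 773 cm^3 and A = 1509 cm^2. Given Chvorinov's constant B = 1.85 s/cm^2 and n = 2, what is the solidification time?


Formula: t_s = B * (V/A)^n  (Chvorinov's rule, n=2)
Modulus M = V/A = 773/1509 = 0.512260 cm
M^2 = 0.512260^2 = 0.262410 cm^2
t_s = 1.85 * 0.262410 = 0.4855 s


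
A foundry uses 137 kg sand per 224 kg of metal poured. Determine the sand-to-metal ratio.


Formula: Sand-to-Metal Ratio = W_sand / W_metal
Ratio = 137 kg / 224 kg = 0.6116

Answer: 0.6116


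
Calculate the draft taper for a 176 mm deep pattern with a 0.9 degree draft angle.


Formula: taper = depth * tan(draft_angle)
tan(0.9 deg) = 0.0157093
taper = 176 mm * 0.0157093 = 2.7648 mm


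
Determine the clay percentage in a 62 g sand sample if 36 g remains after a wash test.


Formula: Clay% = (W_total - W_washed) / W_total * 100
Clay mass = 62 - 36 = 26 g
Clay% = 26 / 62 * 100 = 41.9355%

Answer: 41.9355%


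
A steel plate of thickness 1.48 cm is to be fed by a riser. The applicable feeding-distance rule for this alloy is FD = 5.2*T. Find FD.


Formula: FD = 5.2 * T  (riser feeding-distance rule)
FD = 5.2 * 1.48 cm = 7.6960 cm

7.6960 cm


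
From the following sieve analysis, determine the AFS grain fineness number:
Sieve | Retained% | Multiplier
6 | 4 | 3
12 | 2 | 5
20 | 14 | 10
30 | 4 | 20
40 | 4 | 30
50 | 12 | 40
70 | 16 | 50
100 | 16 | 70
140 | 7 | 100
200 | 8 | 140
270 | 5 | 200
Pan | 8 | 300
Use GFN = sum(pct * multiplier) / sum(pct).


Formula: GFN = sum(pct * multiplier) / sum(pct)
sum(pct * multiplier) = 7982
sum(pct) = 100
GFN = 7982 / 100 = 79.82


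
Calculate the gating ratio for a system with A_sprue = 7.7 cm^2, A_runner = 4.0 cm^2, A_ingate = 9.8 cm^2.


Sprue:Runner:Ingate = 1 : 4.0/7.7 : 9.8/7.7 = 1:0.52:1.27


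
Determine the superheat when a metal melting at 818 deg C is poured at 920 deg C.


Formula: Superheat = T_pour - T_melt
Superheat = 920 - 818 = 102 deg C


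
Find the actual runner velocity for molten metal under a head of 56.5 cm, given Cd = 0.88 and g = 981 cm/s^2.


Formula: v = Cd * sqrt(2 * g * h)  (Torricelli with discharge coefficient)
2*g*h = 2 * 981 * 56.5 = 110853.0 cm^2/s^2
sqrt(110853.0) = 332.94594 cm/s
v = 0.88 * 332.94594 = 292.9924 cm/s


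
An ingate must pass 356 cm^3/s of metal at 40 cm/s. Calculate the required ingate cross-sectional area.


Formula: A_ingate = Q / v  (continuity equation)
A = 356 cm^3/s / 40 cm/s = 8.9000 cm^2

Answer: 8.9000 cm^2


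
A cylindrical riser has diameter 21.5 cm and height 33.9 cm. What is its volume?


Formula: V = pi * (D/2)^2 * H  (cylinder volume)
Radius = D/2 = 21.5/2 = 10.75 cm
V = pi * 10.75^2 * 33.9 = 12307.4052 cm^3

Answer: 12307.4052 cm^3


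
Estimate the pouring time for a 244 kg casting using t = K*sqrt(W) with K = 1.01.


Formula: t = K * sqrt(W)
sqrt(W) = sqrt(244) = 15.62050
t = 1.01 * 15.62050 = 15.7767 s

Final answer: 15.7767 s


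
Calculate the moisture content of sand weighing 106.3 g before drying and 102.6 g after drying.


Formula: MC = (W_wet - W_dry) / W_wet * 100
Water mass = 106.3 - 102.6 = 3.7 g
MC = 3.7 / 106.3 * 100 = 3.4807%

Final answer: 3.4807%


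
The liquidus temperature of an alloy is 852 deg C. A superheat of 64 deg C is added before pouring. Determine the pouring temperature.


Formula: T_pour = T_melt + Superheat
T_pour = 852 + 64 = 916 deg C


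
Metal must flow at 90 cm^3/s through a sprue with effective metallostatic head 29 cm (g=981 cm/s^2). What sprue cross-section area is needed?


Formula: v = sqrt(2*g*h), A = Q/v
Velocity: v = sqrt(2 * 981 * 29) = sqrt(56898) = 238.5330 cm/s
Sprue area: A = Q / v = 90 / 238.5330 = 0.3773 cm^2


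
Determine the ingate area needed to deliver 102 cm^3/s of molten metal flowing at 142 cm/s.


Formula: A_ingate = Q / v  (continuity equation)
A = 102 cm^3/s / 142 cm/s = 0.7183 cm^2

Final answer: 0.7183 cm^2


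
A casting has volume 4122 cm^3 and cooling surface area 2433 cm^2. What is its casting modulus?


Formula: Casting Modulus M = V / A
M = 4122 cm^3 / 2433 cm^2 = 1.6942 cm

Final answer: 1.6942 cm


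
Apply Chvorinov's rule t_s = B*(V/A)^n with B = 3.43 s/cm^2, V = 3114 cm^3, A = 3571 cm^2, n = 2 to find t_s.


Formula: t_s = B * (V/A)^n  (Chvorinov's rule, n=2)
Modulus M = V/A = 3114/3571 = 0.872025 cm
M^2 = 0.872025^2 = 0.760428 cm^2
t_s = 3.43 * 0.760428 = 2.6083 s

Final answer: 2.6083 s


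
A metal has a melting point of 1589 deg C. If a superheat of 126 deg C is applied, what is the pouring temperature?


Formula: T_pour = T_melt + Superheat
T_pour = 1589 + 126 = 1715 deg C


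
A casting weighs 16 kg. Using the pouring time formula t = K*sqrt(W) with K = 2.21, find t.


Formula: t = K * sqrt(W)
sqrt(W) = sqrt(16) = 4.00000
t = 2.21 * 4.00000 = 8.8400 s

8.8400 s


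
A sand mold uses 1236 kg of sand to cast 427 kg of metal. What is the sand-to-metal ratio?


Formula: Sand-to-Metal Ratio = W_sand / W_metal
Ratio = 1236 kg / 427 kg = 2.8946

Answer: 2.8946


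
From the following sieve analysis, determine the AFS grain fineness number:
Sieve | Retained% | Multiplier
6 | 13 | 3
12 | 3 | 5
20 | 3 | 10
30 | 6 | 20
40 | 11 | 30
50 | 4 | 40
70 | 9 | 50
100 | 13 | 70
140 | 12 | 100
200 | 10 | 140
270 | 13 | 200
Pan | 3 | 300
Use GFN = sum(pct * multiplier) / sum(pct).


Formula: GFN = sum(pct * multiplier) / sum(pct)
sum(pct * multiplier) = 8154
sum(pct) = 100
GFN = 8154 / 100 = 81.54

Final answer: 81.54


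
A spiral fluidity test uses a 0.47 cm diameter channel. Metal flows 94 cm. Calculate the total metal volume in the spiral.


Formula: V = pi * (d/2)^2 * L  (cylinder volume)
Radius = 0.47/2 = 0.235 cm
V = pi * 0.235^2 * 94 = 16.3085 cm^3

Final answer: 16.3085 cm^3


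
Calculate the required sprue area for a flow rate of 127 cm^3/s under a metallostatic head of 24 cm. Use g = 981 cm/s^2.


Formula: v = sqrt(2*g*h), A = Q/v
Velocity: v = sqrt(2 * 981 * 24) = sqrt(47088) = 216.9977 cm/s
Sprue area: A = Q / v = 127 / 216.9977 = 0.5853 cm^2

Answer: 0.5853 cm^2


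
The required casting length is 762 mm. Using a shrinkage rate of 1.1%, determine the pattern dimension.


Formula: L_pattern = L_casting * (1 + shrinkage_rate/100)
Shrinkage factor = 1 + 1.1/100 = 1.011
L_pattern = 762 mm * 1.011 = 770.3820 mm

Answer: 770.3820 mm


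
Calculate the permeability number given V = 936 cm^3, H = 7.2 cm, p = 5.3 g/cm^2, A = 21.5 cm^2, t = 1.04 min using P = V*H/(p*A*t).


Formula: Permeability Number P = (V * H) / (p * A * t)
Numerator: V * H = 936 * 7.2 = 6739.2
Denominator: p * A * t = 5.3 * 21.5 * 1.04 = 118.508
P = 6739.2 / 118.508 = 56.8670

56.8670
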